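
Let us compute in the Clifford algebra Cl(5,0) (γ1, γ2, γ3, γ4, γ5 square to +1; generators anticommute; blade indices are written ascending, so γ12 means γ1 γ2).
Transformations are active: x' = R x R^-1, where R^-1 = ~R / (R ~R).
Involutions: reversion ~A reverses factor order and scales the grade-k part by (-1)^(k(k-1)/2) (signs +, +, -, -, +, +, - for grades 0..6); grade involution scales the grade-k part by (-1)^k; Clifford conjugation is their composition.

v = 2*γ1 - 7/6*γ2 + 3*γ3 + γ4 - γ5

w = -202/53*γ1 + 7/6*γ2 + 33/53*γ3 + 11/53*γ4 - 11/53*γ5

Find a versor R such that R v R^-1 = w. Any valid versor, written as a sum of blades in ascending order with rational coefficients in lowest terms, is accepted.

R = v + w = -96/53*γ1 + 192/53*γ3 + 64/53*γ4 - 64/53*γ5 works: the equal norms (589/36) guarantee its sandwich swaps v into w.
Answer: -96/53*γ1 + 192/53*γ3 + 64/53*γ4 - 64/53*γ5


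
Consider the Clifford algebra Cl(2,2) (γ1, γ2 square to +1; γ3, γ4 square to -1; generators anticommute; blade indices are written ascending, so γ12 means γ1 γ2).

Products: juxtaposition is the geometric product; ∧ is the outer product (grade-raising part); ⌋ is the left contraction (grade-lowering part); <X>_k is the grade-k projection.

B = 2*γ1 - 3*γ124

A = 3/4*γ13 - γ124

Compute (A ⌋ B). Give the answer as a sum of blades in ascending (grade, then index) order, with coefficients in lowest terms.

step 1: 3
Answer: 3


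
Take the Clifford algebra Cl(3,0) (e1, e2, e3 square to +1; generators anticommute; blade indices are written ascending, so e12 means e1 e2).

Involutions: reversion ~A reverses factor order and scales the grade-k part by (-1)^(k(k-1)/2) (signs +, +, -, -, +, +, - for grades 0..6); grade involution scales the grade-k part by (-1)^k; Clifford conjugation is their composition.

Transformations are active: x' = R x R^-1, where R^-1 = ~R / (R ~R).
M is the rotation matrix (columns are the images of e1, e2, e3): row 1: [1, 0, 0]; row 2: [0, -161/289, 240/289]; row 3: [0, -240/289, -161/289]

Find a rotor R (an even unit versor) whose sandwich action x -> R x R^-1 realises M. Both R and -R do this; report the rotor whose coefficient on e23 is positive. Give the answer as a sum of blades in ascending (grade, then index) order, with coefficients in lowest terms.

Method: write R = a + b12*e12 + b13*e13 + b23*e23 with a^2 + b12^2 + b13^2 + b23^2 = 1 (so R^-1 = ~R). Expanding the columns R e_j ~R gives tr M = 4a^2 - 1 and, from the antisymmetric part, M21 - M12 = -4a*b12, M13 - M31 = 4a*b13, M32 - M23 = -4a*b23.
Here tr M = -33/289, so a^2 = (1 + tr M)/4 = 64/289 and a = ±8/17. Taking a = 8/17: M21 - M12 = 0, M13 - M31 = 0, M32 - M23 = -480/289, giving b12 = 0, b13 = 0, b23 = 15/17, i.e. R = 8/17 + 15/17*e23.
Its e23 coefficient is already positive.
Answer: 8/17 + 15/17*e23. Recall the cover is two-to-one: with M of trace -33/289, both preimages act alike, and the stated e23 sign chooses the sheet.


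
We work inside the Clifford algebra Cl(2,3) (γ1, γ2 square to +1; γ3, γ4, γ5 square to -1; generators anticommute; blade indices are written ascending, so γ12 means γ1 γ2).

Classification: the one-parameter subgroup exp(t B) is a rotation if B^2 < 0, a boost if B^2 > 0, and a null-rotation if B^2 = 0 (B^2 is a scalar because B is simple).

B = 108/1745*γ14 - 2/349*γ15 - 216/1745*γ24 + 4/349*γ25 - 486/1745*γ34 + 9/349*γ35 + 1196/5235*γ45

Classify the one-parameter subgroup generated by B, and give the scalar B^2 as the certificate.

B^2 term by term: the squares give (108/1745)^2*(γ14)^2 + (-2/349)^2*(γ15)^2 + (-216/1745)^2*(γ24)^2 + (4/349)^2*(γ25)^2 + (-486/1745)^2*(γ34)^2 + (9/349)^2*(γ35)^2 + (1196/5235)^2*(γ45)^2 = 11664/3045025*(+1) + 4/121801*(+1) + 46656/3045025*(+1) + 16/121801*(+1) + 236196/3045025*(-1) + 81/121801*(-1) + 1430416/27405225*(-1) = -1/9 (each basis 2-blade squares to minus the product of its generators' squares); cross terms between blades sharing an index anticommute and cancel; the commuting (index-disjoint) pairs give grade-4 terms 2*c*c'*(blade product), which cancel blade by blade — γ1245: -864/609005 + 864/609005 = 0; γ1345: -1944/609005 + 1944/609005 = 0; γ2345: 3888/609005 - 3888/609005 = 0 — confirming B is simple. So B^2 = -1/9.
Answer: rotation, certificate B^2 = -1/9. Because -1/9 is invariant under every versor sandwich, the classification follows from its sign alone.


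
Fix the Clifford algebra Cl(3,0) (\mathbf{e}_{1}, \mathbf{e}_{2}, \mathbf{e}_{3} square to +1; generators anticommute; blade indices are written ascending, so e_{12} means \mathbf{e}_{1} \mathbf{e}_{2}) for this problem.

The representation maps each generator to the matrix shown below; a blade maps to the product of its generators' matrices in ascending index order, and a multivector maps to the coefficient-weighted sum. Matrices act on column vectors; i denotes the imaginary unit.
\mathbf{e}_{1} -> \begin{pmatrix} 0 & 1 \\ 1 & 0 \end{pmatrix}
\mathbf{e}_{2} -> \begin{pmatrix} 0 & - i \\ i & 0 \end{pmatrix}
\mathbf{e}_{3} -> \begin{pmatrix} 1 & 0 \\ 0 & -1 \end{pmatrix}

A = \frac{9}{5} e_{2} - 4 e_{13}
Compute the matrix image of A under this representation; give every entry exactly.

Bivector images (products of the table entries): rho(e_{13}) = rho(\mathbf{e}_{1})rho(\mathbf{e}_{3}) = \begin{pmatrix} 0 & -1 \\ 1 & 0 \end{pmatrix}.
M = (\frac{9}{5})*rho(e_{2}) + (-4)*rho(e_{13}), summed entrywise:
Answer: \begin{pmatrix} 0 & 4 - \frac{9 i}{5} \\ -4 + \frac{9 i}{5} & 0 \end{pmatrix}


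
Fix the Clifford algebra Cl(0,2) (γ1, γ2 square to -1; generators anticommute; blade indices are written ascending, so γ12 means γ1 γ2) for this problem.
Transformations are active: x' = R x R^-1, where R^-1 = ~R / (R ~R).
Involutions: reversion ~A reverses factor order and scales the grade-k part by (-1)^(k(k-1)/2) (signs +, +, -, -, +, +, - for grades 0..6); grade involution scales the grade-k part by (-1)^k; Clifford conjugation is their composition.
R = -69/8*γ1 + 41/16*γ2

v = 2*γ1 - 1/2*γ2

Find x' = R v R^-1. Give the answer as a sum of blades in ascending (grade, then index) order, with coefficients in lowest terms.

~R = -69/8*γ1 + 41/16*γ2, and R ~R = -20725/256, so R^-1 = ~R / (-20725/256).
R v = 593/32 - 13/16*γ12
Answer: 40384/20725*γ1 - 27901/41450*γ2


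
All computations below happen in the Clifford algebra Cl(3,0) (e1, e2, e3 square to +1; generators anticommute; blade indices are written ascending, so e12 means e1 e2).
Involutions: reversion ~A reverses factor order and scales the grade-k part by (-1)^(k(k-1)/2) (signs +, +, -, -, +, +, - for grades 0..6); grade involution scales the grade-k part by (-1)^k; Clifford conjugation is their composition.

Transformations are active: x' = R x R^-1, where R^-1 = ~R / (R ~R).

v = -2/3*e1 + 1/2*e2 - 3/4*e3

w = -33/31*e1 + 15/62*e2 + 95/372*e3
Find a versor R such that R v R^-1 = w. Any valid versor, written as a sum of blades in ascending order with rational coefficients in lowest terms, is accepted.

Reasoning: v^2 = w^2 = 181/144 since conjugation preserves the quadratic form; R = v + w = -161/93*e1 + 23/31*e2 - 46/93*e3 is then valid when invertible, keeping its own part and reversing (v - w)/2.
Answer: -161/93*e1 + 23/31*e2 - 46/93*e3


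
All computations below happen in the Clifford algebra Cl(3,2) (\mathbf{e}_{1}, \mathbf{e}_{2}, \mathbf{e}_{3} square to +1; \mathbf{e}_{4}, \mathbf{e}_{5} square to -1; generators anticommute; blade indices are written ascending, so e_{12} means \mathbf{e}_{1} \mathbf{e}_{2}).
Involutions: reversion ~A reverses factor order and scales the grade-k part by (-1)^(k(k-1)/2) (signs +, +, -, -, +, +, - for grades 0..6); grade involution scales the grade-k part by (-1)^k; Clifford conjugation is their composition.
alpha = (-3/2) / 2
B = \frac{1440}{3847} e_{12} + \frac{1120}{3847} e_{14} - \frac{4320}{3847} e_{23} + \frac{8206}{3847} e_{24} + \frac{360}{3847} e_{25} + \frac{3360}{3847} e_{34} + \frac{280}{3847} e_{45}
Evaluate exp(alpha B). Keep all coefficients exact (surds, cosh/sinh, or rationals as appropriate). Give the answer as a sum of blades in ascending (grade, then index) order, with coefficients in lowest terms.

B^2 term by term: the squares give (\frac{1440}{3847})^2*(e_{12})^2 + (\frac{1120}{3847})^2*(e_{14})^2 + (-\frac{4320}{3847})^2*(e_{23})^2 + (\frac{8206}{3847})^2*(e_{24})^2 + (\frac{360}{3847})^2*(e_{25})^2 + (\frac{3360}{3847})^2*(e_{34})^2 + (\frac{280}{3847})^2*(e_{45})^2 = \frac{2073600}{14799409}*(-1) + \frac{1254400}{14799409}*(+1) + \frac{18662400}{14799409}*(-1) + \frac{67338436}{14799409}*(+1) + \frac{129600}{14799409}*(+1) + \frac{11289600}{14799409}*(+1) + \frac{78400}{14799409}*(-1) = 4 (each basis 2-blade squares to minus the product of its generators' squares); cross terms between blades sharing an index anticommute and cancel; the commuting (index-disjoint) pairs give grade-4 terms 2*c*c'*(blade product), which cancel blade by blade — e_{1234}: \frac{9676800}{14799409} - \frac{9676800}{14799409} = 0; e_{1245}: \frac{806400}{14799409} - \frac{806400}{14799409} = 0; e_{2345}: -\frac{2419200}{14799409} + \frac{2419200}{14799409} = 0 — confirming B is simple. So B^2 = 4.
B^2 = 4 — a positive square means the series sums to a boost: l = 2, alpha*l = - \frac{3}{2}, so exp(alpha B) = cosh(- \frac{3}{2}) + (sinh(- \frac{3}{2})/2)*B = \cosh{\left(\frac{3}{2} \right)} + (- \frac{\sinh{\left(\frac{3}{2} \right)}}{2})*B.
Answer: \cosh{\left(\frac{3}{2} \right)} - \frac{720 \sinh{\left(\frac{3}{2} \right)}}{3847} e_{12} - \frac{560 \sinh{\left(\frac{3}{2} \right)}}{3847} e_{14} + \frac{2160 \sinh{\left(\frac{3}{2} \right)}}{3847} e_{23} - \frac{4103 \sinh{\left(\frac{3}{2} \right)}}{3847} e_{24} - \frac{180 \sinh{\left(\frac{3}{2} \right)}}{3847} e_{25} - \frac{1680 \sinh{\left(\frac{3}{2} \right)}}{3847} e_{34} - \frac{140 \sinh{\left(\frac{3}{2} \right)}}{3847} e_{45}


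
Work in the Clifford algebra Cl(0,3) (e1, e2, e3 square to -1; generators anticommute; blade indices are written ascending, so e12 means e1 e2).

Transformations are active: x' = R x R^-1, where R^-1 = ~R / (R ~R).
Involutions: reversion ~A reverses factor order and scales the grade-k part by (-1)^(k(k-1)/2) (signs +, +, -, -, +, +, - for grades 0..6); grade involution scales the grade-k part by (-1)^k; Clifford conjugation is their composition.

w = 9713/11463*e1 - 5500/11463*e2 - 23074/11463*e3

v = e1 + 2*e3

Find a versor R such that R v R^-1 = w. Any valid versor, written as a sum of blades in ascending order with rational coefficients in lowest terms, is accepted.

A norm check does it: q(v) = q(w) = -5, hence R = v + w = 21176/11463*e1 - 5500/11463*e2 - 148/11463*e3 realises the map — parallel part kept, (v - w)/2 negated, v carried to w.
Answer: 21176/11463*e1 - 5500/11463*e2 - 148/11463*e3


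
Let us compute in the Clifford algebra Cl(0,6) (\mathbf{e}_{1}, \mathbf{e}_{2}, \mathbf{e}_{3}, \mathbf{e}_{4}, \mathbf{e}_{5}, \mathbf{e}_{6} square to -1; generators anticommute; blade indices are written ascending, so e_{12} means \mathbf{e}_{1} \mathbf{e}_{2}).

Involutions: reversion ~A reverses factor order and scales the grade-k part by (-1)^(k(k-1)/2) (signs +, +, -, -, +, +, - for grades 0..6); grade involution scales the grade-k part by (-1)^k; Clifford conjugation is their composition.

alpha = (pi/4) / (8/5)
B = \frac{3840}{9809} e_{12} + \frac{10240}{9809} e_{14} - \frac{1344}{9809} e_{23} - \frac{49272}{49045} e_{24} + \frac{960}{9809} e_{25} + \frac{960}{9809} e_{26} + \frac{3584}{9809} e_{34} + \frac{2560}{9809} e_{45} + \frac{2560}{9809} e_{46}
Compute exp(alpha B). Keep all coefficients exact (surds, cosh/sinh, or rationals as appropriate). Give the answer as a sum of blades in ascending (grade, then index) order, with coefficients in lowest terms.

B^2 term by term: the squares give (\frac{3840}{9809})^2*(e_{12})^2 + (\frac{10240}{9809})^2*(e_{14})^2 + (-\frac{1344}{9809})^2*(e_{23})^2 + (-\frac{49272}{49045})^2*(e_{24})^2 + (\frac{960}{9809})^2*(e_{25})^2 + (\frac{960}{9809})^2*(e_{26})^2 + (\frac{3584}{9809})^2*(e_{34})^2 + (\frac{2560}{9809})^2*(e_{45})^2 + (\frac{2560}{9809})^2*(e_{46})^2 = \frac{14745600}{96216481}*(-1) + \frac{104857600}{96216481}*(-1) + \frac{1806336}{96216481}*(-1) + \frac{2427729984}{2405412025}*(-1) + \frac{921600}{96216481}*(-1) + \frac{921600}{96216481}*(-1) + \frac{12845056}{96216481}*(-1) + \frac{6553600}{96216481}*(-1) + \frac{6553600}{96216481}*(-1) = -\frac{64}{25} (each basis 2-blade squares to minus the product of its generators' squares); cross terms between blades sharing an index anticommute and cancel; the commuting (index-disjoint) pairs give grade-4 terms 2*c*c'*(blade product), which cancel blade by blade — e_{1234}: \frac{27525120}{96216481} - \frac{27525120}{96216481} = 0; e_{1245}: \frac{19660800}{96216481} - \frac{19660800}{96216481} = 0; e_{1246}: \frac{19660800}{96216481} - \frac{19660800}{96216481} = 0; e_{2345}: -\frac{6881280}{96216481} + \frac{6881280}{96216481} = 0; e_{2346}: -\frac{6881280}{96216481} + \frac{6881280}{96216481} = 0; e_{2456}: -\frac{4915200}{96216481} + \frac{4915200}{96216481} = 0 — confirming B is simple. So B^2 = -\frac{64}{25}.
B^2 = -\frac{64}{25} — a negative square means the series sums to a rotation: l = \frac{8}{5}, alpha*l = \frac{\pi}{4}, so exp(alpha B) = cos(\frac{\pi}{4}) + (sin(\frac{\pi}{4})/(\frac{8}{5}))*B = \frac{\sqrt{2}}{2} + (\frac{5 \sqrt{2}}{16})*B.
Answer: \frac{\sqrt{2}}{2} + \frac{1200 \sqrt{2}}{9809} e_{12} + \frac{3200 \sqrt{2}}{9809} e_{14} - \frac{420 \sqrt{2}}{9809} e_{23} - \frac{6159 \sqrt{2}}{19618} e_{24} + \frac{300 \sqrt{2}}{9809} e_{25} + \frac{300 \sqrt{2}}{9809} e_{26} + \frac{1120 \sqrt{2}}{9809} e_{34} + \frac{800 \sqrt{2}}{9809} e_{45} + \frac{800 \sqrt{2}}{9809} e_{46}


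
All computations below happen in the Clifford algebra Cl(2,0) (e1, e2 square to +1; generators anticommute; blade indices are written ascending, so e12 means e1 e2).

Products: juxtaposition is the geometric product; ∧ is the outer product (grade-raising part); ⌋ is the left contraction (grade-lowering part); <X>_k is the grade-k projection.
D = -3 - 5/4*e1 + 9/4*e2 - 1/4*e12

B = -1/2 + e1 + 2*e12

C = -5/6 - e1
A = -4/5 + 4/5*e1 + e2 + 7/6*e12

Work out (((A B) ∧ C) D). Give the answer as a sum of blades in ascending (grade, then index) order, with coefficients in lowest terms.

step 1: -17/15 - 16/5*e1 - 1/15*e2 - 191/60*e12
step 2: 17/18 + 19/5*e1 + 1/18*e2 + 931/360*e12
step 3: -9809/1440 - 3239/480*e1 + 6107/1440*e2 + 5/8*e12
Answer: -9809/1440 - 3239/480*e1 + 6107/1440*e2 + 5/8*e12


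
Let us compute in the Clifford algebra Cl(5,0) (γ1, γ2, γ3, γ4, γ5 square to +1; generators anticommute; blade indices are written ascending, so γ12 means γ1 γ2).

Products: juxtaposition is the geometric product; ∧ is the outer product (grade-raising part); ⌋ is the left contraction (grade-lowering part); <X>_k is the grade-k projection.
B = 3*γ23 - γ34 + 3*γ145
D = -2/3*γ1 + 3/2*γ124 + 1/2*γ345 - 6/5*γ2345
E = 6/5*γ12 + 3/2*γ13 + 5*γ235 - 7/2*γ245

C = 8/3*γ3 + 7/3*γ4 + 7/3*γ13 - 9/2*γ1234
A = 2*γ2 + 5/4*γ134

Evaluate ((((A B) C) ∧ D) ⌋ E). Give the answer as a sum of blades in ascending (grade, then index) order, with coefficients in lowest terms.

step 1: 5/4*γ1 + 6*γ3 + 15/4*γ35 - 15/4*γ124 - 2*γ234 - 6*γ1245
step 2: 16 - 5*γ1 + 475/24*γ3 - 10*γ5 - 35/4*γ12 + 10/3*γ13 + 35/12*γ14 - 35/4*γ15 - 14/3*γ23 + 16/3*γ24 + 14*γ34 + 27*γ35 - 95/3*γ124 + 14*γ125 + 25/8*γ234 - 35/4*γ345 + 10*γ1234 - 135/8*γ1245 + 14*γ2345 - 16*γ12345
step 3: -32/3*γ1 + 475/36*γ13 - 20/3*γ15 + 28/9*γ123 + 184/9*γ124 - 28/3*γ134 - 18*γ135 + 8*γ345 + 1525/48*γ1234 + 15*γ1245 - 25/3*γ1345 - 96/5*γ2345 - 1157/24*γ12345
step 4: -475/24 - 64/5*γ2 - 16*γ3
Answer: -475/24 - 64/5*γ2 - 16*γ3


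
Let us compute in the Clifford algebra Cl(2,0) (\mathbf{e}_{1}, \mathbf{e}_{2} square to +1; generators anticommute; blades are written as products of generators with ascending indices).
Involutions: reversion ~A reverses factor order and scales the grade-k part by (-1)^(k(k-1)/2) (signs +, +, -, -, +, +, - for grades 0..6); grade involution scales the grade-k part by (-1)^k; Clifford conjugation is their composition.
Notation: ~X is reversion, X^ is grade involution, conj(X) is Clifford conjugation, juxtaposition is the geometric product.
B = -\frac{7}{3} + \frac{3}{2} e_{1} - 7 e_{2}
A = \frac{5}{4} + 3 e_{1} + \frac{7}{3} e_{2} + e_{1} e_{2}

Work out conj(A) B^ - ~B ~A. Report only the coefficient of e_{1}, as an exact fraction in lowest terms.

first term: -\frac{59}{4} - \frac{15}{8} e_{1} + \frac{457}{36} e_{2} - \frac{133}{6} e_{1} e_{2}
second term: -\frac{59}{4} - \frac{97}{8} e_{1} - \frac{565}{36} e_{2} + \frac{161}{6} e_{1} e_{2}
Answer: \frac{41}{4}


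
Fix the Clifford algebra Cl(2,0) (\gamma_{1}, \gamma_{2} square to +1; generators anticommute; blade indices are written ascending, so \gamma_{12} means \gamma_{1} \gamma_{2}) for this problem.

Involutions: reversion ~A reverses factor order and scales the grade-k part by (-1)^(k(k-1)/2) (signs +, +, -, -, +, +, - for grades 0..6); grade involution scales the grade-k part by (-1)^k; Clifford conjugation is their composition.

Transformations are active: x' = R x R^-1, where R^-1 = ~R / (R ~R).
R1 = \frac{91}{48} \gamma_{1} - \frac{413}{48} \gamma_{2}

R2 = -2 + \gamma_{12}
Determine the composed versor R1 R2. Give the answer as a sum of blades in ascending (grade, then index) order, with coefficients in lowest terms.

Distribute over the terms of R1 (each basis-blade product reordered to ascending indices, repeated generators contracted through their squares):
(\frac{91}{48} \gamma_{1}) R2 = -\frac{91}{24} \gamma_{1} + \frac{91}{48} \gamma_{2}
(-\frac{413}{48} \gamma_{2}) R2 = \frac{413}{48} \gamma_{1} + \frac{413}{24} \gamma_{2}
Summing the partial products and collecting blades:
Answer: \frac{77}{16} \gamma_{1} + \frac{917}{48} \gamma_{2}


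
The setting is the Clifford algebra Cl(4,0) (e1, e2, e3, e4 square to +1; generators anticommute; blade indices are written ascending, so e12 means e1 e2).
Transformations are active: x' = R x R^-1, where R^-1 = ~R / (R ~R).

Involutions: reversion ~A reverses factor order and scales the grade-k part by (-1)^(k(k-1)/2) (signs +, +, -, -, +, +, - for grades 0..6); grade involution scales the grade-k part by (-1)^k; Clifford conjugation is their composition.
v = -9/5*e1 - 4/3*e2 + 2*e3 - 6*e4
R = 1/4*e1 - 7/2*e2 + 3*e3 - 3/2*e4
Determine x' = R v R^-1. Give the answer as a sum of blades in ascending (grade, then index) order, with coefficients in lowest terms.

~R = 1/4*e1 - 7/2*e2 + 3*e3 - 3/2*e4, and R ~R = 377/16, so R^-1 = ~R / (377/16).
R v = 1153/60 - 199/30*e12 + 59/10*e13 - 21/5*e14 - 3*e23 + 19*e24 - 15*e34
Answer: 2497/1131*e1 - 8248/1885*e2 + 5454/1885*e3 + 6698/1885*e4


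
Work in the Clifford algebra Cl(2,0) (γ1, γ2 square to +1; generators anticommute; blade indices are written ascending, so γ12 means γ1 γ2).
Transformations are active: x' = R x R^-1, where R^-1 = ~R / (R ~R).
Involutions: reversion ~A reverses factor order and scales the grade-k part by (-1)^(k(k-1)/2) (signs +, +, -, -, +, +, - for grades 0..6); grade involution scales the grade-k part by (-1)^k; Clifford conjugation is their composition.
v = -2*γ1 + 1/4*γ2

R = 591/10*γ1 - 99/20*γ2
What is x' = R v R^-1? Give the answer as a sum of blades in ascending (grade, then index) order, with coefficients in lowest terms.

~R = 591/10*γ1 - 99/20*γ2, and R ~R = 56277/16, so R^-1 = ~R / (56277/16).
R v = -1911/16 + 39/8*γ12
Answer: -4843/2405*γ1 + 829/9620*γ2


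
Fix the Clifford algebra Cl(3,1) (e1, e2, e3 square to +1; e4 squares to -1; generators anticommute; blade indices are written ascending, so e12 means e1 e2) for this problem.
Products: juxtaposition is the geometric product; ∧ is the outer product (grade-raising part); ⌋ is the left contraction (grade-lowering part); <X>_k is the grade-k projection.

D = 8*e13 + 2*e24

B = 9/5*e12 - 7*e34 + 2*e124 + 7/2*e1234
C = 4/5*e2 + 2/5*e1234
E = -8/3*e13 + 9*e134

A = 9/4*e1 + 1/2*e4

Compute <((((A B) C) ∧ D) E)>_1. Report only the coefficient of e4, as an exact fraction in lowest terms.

step 1: 81/20*e2 - 7/2*e3 - e12 + 9/2*e24 + 7/4*e123 + 9/10*e124 - 63/4*e134 + 63/8*e234
step 2: 81/25 - 79/20*e1 - 63/10*e2 - 9/25*e3 - 43/10*e4 - 16/5*e13 - 18/25*e14 + 14/5*e23 + 67/10*e34 - 7/5*e124 - 81/50*e134 - 63/5*e1234
step 3: 648/25*e13 + 162/25*e24 + 252/5*e123 - 79/10*e124 - 172/5*e134 + 18/25*e234 + 32/5*e1234
step 4: -6012/25 - 192*e2 - 24376/75*e4 - 162/25*e12 - 711/10*e23 + 6548/15*e24 + 1458/25*e123 - 48/25*e124 - 316/15*e234 + 432/25*e1234
step 5: -192*e2 - 24376/75*e4
Answer: -24376/75


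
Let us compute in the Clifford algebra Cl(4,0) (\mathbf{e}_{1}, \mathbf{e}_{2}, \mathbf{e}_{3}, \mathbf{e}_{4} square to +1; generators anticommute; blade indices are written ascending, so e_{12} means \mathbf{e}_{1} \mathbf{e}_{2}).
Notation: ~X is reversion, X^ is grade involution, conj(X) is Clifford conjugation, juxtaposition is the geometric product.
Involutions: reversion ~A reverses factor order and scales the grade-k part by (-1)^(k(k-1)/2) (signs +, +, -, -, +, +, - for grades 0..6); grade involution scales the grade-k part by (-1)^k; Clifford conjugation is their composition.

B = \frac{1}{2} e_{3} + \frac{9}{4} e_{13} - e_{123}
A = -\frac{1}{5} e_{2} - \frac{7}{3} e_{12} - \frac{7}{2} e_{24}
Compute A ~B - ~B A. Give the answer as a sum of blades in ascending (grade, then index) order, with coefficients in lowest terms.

first term: \frac{7}{3} e_{3} + \frac{1}{5} e_{13} - \frac{107}{20} e_{23} - \frac{97}{60} e_{123} - \frac{7}{2} e_{134} + \frac{7}{4} e_{234} - \frac{63}{8} e_{1234}
second term: \frac{7}{3} e_{3} + \frac{1}{5} e_{13} + \frac{107}{20} e_{23} - \frac{97}{60} e_{123} + \frac{7}{2} e_{134} + \frac{7}{4} e_{234} - \frac{63}{8} e_{1234}
Answer: -\frac{107}{10} e_{23} - 7 e_{134}


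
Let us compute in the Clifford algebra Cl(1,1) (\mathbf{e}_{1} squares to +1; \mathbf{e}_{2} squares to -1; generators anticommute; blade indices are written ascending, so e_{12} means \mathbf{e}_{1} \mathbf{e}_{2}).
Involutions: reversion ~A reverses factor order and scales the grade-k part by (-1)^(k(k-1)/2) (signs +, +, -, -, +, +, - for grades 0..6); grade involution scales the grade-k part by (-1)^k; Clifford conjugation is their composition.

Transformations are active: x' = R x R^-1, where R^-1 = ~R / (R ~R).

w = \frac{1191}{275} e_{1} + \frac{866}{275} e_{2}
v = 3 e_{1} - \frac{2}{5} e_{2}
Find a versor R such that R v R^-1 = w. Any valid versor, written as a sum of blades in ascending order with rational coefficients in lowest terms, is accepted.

Key observation: q(v) = q(w) = \frac{221}{25} (sandwiches preserve the norm), so R = v + w = \frac{2016}{275} e_{1} + \frac{756}{275} e_{2} works whenever it is invertible — the component of v along it is kept and (v - w)/2 reverses, sending v to w.
Answer: \frac{2016}{275} e_{1} + \frac{756}{275} e_{2}


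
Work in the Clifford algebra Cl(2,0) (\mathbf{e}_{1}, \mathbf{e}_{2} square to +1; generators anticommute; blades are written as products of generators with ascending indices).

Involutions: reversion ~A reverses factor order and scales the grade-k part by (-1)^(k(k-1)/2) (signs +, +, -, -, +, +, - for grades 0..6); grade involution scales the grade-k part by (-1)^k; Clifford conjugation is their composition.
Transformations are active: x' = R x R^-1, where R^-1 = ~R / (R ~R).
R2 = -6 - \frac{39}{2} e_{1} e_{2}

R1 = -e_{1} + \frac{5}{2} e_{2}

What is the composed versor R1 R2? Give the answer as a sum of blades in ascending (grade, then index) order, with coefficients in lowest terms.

Distribute over the terms of R1 (each basis-blade product reordered to ascending indices, repeated generators contracted through their squares):
(-e_{1}) R2 = 6 e_{1} + \frac{39}{2} e_{2}
(\frac{5}{2} e_{2}) R2 = \frac{195}{4} e_{1} - 15 e_{2}
Summing the partial products and collecting blades:
Answer: \frac{219}{4} e_{1} + \frac{9}{2} e_{2}


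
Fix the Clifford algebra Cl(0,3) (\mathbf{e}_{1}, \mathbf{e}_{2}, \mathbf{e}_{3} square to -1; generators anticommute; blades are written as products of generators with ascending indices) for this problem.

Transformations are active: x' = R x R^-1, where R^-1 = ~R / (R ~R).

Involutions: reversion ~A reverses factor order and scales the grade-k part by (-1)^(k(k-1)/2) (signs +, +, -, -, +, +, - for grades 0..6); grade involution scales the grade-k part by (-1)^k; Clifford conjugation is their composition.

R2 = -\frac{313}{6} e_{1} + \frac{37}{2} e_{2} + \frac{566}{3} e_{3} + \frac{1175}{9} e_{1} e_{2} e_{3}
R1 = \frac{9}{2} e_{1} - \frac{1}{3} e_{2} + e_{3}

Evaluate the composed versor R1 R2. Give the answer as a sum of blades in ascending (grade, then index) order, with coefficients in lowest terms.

Distribute over the terms of R1 (each basis-blade product reordered to ascending indices, repeated generators contracted through their squares):
(\frac{9}{2} e_{1}) R2 = \frac{939}{4} + \frac{333}{4} e_{1} e_{2} + 849 e_{1} e_{3} - \frac{1175}{2} e_{2} e_{3}
(-\frac{1}{3} e_{2}) R2 = \frac{37}{6} - \frac{313}{18} e_{1} e_{2} - \frac{1175}{27} e_{1} e_{3} - \frac{566}{9} e_{2} e_{3}
(e_{3}) R2 = -\frac{566}{3} - \frac{1175}{9} e_{1} e_{2} + \frac{313}{6} e_{1} e_{3} - \frac{37}{2} e_{2} e_{3}
Summing the partial products and collecting blades:
Answer: \frac{209}{4} - \frac{2329}{36} e_{1} e_{2} + \frac{46313}{54} e_{1} e_{3} - \frac{6020}{9} e_{2} e_{3}


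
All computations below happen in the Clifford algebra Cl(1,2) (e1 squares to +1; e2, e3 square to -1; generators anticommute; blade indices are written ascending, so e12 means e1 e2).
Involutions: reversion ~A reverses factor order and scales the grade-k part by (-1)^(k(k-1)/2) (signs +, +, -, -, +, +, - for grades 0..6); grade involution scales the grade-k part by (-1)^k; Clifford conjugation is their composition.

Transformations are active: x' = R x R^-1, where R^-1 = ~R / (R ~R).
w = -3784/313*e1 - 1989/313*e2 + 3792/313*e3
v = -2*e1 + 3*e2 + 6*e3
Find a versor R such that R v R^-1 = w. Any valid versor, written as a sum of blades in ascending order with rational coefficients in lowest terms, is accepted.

Sketch: the shared square -41 makes R = v + w = -4410/313*e1 - 1050/313*e2 + 5670/313*e3 the natural versor; its sandwich fixes that direction, negates (v - w)/2, and sends v to w.
Answer: -4410/313*e1 - 1050/313*e2 + 5670/313*e3


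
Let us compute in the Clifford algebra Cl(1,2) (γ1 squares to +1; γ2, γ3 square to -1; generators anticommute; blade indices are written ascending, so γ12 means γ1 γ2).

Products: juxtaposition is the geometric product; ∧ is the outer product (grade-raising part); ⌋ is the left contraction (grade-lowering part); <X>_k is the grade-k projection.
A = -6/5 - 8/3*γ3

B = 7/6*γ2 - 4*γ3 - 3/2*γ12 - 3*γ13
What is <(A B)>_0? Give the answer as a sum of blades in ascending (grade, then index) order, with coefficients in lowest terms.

step 1: -32/3 + 8*γ1 - 7/5*γ2 + 24/5*γ3 + 9/5*γ12 + 18/5*γ13 + 28/9*γ23 + 4*γ123
step 2: -32/3
Answer: -32/3


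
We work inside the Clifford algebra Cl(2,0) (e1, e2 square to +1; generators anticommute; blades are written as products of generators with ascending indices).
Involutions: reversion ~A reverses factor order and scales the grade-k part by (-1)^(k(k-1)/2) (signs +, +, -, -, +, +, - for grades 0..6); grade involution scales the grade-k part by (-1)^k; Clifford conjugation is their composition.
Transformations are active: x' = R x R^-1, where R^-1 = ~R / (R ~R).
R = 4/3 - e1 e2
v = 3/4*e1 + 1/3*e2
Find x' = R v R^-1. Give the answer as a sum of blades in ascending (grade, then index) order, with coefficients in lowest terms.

~R = 4/3 + e1 e2, and R ~R = 25/9, so R^-1 = ~R / (25/9).
R v = 2/3*e1 + 43/36*e2
Answer: -11/100*e1 + 61/75*e2


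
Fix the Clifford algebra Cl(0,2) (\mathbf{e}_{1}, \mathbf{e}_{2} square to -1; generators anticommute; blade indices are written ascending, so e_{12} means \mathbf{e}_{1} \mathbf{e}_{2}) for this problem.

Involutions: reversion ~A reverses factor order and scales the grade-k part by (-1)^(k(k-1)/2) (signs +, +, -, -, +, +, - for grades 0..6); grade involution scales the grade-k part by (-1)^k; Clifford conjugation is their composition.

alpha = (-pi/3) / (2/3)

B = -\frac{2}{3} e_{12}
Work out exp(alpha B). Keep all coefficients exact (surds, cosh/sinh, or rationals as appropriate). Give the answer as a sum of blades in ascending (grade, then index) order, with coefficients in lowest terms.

B^2 = (-\frac{2}{3})^2*(e_{12})^2 = \frac{4}{9}*(-1) = -\frac{4}{9} (a basis 2-blade squares to minus the product of its generators' squares).
B^2 = -\frac{4}{9} — the negative square puts this in the circular regime; l = \frac{2}{3}, alpha*l = - \frac{\pi}{3}, so exp(alpha B) = cos(- \frac{\pi}{3}) + (sin(- \frac{\pi}{3})/(\frac{2}{3}))*B = \frac{1}{2} + (- \frac{3 \sqrt{3}}{4})*B.
Answer: \frac{1}{2} + \frac{\sqrt{3}}{2} e_{12}


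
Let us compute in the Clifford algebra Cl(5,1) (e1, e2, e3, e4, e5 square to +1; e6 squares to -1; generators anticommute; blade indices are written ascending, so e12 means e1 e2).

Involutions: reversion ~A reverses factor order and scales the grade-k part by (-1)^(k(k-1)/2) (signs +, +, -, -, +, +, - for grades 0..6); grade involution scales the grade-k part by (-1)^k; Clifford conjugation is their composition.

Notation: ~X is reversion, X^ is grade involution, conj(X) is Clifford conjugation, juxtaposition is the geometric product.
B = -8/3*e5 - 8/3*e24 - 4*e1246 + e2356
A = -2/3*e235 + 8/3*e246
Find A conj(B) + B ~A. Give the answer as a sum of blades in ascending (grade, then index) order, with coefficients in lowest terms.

first term: 32/3*e1 - 58/9*e6 - 16/9*e23 + 40/9*e345 - 64/9*e2456 + 8/3*e13456
second term: 32/3*e1 - 58/9*e6 - 16/9*e23 - 40/9*e345 + 64/9*e2456 + 8/3*e13456
Answer: 64/3*e1 - 116/9*e6 - 32/9*e23 + 16/3*e13456


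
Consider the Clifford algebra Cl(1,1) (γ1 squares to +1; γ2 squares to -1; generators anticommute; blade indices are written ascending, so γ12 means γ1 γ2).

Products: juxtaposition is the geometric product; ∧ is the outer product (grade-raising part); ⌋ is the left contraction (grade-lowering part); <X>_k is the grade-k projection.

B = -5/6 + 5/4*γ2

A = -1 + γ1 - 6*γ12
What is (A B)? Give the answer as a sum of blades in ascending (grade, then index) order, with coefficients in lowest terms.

step 1: 5/6 + 20/3*γ1 - 5/4*γ2 + 25/4*γ12
Answer: 5/6 + 20/3*γ1 - 5/4*γ2 + 25/4*γ12


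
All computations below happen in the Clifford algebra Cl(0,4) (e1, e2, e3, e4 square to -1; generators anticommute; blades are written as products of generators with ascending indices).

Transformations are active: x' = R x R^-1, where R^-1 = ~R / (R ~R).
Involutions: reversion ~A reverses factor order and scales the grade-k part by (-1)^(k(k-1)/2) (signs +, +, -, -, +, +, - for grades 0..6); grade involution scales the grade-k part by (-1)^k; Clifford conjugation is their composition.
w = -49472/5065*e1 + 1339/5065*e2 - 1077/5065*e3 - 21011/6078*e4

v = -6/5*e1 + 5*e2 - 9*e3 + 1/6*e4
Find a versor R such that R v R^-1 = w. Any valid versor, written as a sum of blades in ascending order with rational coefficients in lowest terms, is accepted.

Why this works: both vectors square to -96721/900, so q(v) = q(w) and R = v + w = -11110/1013*e1 + 26664/5065*e2 - 46662/5065*e3 - 3333/1013*e4 carries v to w — its own direction survives, the complement (v - w)/2 flips.
Answer: -11110/1013*e1 + 26664/5065*e2 - 46662/5065*e3 - 3333/1013*e4


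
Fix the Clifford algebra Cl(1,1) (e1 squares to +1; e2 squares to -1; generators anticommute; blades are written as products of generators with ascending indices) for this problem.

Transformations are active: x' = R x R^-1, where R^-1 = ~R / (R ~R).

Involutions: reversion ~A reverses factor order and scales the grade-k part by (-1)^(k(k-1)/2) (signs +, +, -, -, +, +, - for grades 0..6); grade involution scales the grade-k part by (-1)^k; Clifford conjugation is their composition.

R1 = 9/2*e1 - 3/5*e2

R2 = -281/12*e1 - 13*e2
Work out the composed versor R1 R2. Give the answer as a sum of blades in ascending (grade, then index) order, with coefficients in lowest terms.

Distribute over the terms of R1 (each basis-blade product reordered to ascending indices, repeated generators contracted through their squares):
(9/2*e1) R2 = -843/8 - 117/2*e1 e2
(-3/5*e2) R2 = -39/5 - 281/20*e1 e2
Summing the partial products and collecting blades:
Answer: -4527/40 - 1451/20*e1 e2


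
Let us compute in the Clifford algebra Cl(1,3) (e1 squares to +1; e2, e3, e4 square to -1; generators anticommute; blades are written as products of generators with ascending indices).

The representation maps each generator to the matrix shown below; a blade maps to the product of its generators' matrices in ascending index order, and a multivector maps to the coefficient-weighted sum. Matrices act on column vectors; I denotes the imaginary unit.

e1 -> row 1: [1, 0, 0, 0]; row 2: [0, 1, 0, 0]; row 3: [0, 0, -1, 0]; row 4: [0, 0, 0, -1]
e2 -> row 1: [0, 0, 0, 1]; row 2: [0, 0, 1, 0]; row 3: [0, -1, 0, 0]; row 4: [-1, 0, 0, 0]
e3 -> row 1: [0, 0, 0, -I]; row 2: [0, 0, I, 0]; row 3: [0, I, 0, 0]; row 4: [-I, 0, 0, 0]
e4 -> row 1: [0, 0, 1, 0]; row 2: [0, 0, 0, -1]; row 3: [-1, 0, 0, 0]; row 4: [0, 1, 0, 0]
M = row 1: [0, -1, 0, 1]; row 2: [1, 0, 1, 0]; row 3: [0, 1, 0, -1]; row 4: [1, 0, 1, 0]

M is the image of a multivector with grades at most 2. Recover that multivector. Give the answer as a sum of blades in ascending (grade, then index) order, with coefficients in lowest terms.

Method: the blade images are trace-orthogonal — tr(rho(e_A) rho(e_B)^-1) = 4 if A = B and 0 otherwise — and rho(e_A)^-1 = (e_A)^2 * rho(e_A) with (e_A)^2 = +1 or -1, so the coefficient of e_A in the preimage is (e_A)^2 * tr(M rho(e_A))/4.
Nonzero projections over blades of grade <= 2: e1 e2: (e1 e2)^2 = +1, tr(M rho(e1 e2)) = 4, coefficient 1; e2 e4: (e2 e4)^2 = -1, tr(M rho(e2 e4)) = 4, coefficient -1. Every other blade of grade <= 2 projects to 0.
Answer: e1 e2 - e2 e4


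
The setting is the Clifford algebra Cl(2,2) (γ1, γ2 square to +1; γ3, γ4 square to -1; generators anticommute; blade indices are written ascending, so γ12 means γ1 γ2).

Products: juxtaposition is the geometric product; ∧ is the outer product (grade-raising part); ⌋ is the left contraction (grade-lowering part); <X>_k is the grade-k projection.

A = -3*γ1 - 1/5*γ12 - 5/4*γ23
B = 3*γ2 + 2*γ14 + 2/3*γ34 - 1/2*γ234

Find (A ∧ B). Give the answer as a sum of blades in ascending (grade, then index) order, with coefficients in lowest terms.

step 1: -9*γ12 - 2*γ134 - 17/15*γ1234
Answer: -9*γ12 - 2*γ134 - 17/15*γ1234


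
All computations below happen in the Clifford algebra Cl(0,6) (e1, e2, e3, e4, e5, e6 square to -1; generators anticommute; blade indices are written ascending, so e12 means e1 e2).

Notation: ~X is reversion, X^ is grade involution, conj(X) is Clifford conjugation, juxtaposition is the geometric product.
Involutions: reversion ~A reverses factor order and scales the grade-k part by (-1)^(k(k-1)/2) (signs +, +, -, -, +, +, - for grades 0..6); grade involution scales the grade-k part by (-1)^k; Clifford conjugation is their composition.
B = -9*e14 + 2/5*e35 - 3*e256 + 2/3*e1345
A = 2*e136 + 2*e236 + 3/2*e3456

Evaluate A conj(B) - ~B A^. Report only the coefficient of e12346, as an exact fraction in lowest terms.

first term: -e16 + 6*e35 - 3/5*e46 + 4/5*e156 + 9/2*e234 + 4/5*e256 + 18*e346 - 4/3*e456 - 6*e1235 - 27/2*e1356 + 18*e12346 - 4/3*e12456
second term: e16 - 6*e35 - 3/5*e46 + 4/5*e156 - 9/2*e234 + 4/5*e256 + 18*e346 + 4/3*e456 - 6*e1235 + 27/2*e1356 - 18*e12346 - 4/3*e12456
Answer: 36


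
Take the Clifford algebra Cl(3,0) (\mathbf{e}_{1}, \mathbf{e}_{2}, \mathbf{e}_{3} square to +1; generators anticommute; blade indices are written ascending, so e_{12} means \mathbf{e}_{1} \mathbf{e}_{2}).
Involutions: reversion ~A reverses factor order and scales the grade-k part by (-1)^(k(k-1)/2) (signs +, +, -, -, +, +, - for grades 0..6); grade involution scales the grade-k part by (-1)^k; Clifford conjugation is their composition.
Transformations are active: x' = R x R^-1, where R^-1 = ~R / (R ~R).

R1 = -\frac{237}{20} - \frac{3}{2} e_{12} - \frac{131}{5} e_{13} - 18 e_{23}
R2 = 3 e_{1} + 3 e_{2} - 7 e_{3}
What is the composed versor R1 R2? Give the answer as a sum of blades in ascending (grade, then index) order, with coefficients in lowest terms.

Distribute over the terms of R2 (each basis-blade product reordered to ascending indices, repeated generators contracted through their squares):
R1 (3 e_{1}) = -\frac{711}{20} e_{1} + \frac{9}{2} e_{2} + \frac{393}{5} e_{3} - 54 e_{123}
R1 (3 e_{2}) = -\frac{9}{2} e_{1} - \frac{711}{20} e_{2} + 54 e_{3} + \frac{393}{5} e_{123}
R1 (-7 e_{3}) = \frac{917}{5} e_{1} + 126 e_{2} + \frac{1659}{20} e_{3} + \frac{21}{2} e_{123}
Summing the partial products and collecting blades:
Answer: \frac{2867}{20} e_{1} + \frac{1899}{20} e_{2} + \frac{4311}{20} e_{3} + \frac{351}{10} e_{123}


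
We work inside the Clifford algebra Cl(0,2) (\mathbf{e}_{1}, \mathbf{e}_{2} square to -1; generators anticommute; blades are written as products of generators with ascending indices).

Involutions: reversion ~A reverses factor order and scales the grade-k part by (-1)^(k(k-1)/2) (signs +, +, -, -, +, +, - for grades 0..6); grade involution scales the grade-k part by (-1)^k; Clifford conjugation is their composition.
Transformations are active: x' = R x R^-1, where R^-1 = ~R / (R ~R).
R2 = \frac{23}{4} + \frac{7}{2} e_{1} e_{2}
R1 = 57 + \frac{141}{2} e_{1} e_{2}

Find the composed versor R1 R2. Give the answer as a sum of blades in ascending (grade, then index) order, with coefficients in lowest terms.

Distribute over the terms of R1 (each basis-blade product reordered to ascending indices, repeated generators contracted through their squares):
(57) R2 = \frac{1311}{4} + \frac{399}{2} e_{1} e_{2}
(\frac{141}{2} e_{1} e_{2}) R2 = -\frac{987}{4} + \frac{3243}{8} e_{1} e_{2}
Summing the partial products and collecting blades:
Answer: 81 + \frac{4839}{8} e_{1} e_{2}


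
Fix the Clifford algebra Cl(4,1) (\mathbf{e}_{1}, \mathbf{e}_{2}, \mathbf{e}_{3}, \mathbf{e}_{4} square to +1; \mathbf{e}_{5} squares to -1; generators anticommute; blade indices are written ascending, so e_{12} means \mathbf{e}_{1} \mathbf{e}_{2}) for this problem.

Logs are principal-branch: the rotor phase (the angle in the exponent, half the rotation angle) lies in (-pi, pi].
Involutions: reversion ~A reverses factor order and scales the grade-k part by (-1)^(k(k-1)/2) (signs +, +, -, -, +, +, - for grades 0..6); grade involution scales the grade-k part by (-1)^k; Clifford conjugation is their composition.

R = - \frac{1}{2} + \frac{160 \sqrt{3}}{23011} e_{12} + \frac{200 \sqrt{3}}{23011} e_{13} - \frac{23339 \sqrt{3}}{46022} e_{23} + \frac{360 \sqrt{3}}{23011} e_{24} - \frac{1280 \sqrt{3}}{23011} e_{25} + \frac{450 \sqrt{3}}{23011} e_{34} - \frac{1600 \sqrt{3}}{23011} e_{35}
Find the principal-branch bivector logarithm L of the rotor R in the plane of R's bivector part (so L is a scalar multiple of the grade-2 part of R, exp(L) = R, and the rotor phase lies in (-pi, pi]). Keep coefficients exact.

The scalar part of R is - \frac{1}{2}, which fixes the principal-branch rotor phase; the unit plane is then the bivector part divided by the sine of that phase, and L is that plane scaled by the phase.
Concretely: cos(phase) = - \frac{1}{2} gives phase = ±\frac{2 \pi}{3}, and since phase/sin(phase) is even the sign is immaterial: L = (phase/sin(phase)) * <R>_2 = (\frac{4 \sqrt{3} \pi}{9}) * <R>_2.
Answer: \frac{640 \pi}{69033} e_{12} + \frac{800 \pi}{69033} e_{13} - \frac{46678 \pi}{69033} e_{23} + \frac{480 \pi}{23011} e_{24} - \frac{5120 \pi}{69033} e_{25} + \frac{600 \pi}{23011} e_{34} - \frac{6400 \pi}{69033} e_{35}


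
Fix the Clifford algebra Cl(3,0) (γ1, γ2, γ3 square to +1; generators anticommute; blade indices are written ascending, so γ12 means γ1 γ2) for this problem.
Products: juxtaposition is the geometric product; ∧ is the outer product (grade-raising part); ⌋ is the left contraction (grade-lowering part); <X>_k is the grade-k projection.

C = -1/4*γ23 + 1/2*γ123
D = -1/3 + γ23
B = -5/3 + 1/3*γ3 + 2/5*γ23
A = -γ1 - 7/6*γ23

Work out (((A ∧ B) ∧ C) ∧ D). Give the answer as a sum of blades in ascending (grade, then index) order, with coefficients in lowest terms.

step 1: 5/3*γ1 - 1/3*γ13 + 35/18*γ23 - 2/5*γ123
step 2: -5/12*γ123
step 3: 5/36*γ123
Answer: 5/36*γ123
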